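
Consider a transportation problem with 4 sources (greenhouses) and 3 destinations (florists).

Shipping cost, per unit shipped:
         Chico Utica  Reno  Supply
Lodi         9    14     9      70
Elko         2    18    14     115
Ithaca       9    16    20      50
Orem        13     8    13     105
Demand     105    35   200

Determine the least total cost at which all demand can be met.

3170

A cheapest plan:
  Lodi to Reno: 70 bunches
  Elko to Chico: 105 bunches
  Elko to Reno: 10 bunches
  Ithaca to Reno: 50 bunches
  Orem to Utica: 35 bunches
  Orem to Reno: 70 bunches
Total cost = 3170.
(Supply check: Lodi ships 70; Elko ships 115; Ithaca ships 50; Orem ships 105.)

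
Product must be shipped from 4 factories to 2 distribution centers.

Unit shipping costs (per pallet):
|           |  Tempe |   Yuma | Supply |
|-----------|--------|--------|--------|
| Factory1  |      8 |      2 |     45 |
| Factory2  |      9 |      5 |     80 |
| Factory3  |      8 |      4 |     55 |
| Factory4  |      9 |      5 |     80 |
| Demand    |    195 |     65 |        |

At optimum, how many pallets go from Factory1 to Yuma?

The minimum-cost plan:
  Factory1→Yuma: 45 × 2 = 90
  Factory2→Tempe: 60 × 9 = 540
  Factory2→Yuma: 20 × 5 = 100
  Factory3→Tempe: 55 × 8 = 440
  Factory4→Tempe: 80 × 9 = 720
Total cost = 1890.
So Factory1→Yuma carries 45 pallets.

45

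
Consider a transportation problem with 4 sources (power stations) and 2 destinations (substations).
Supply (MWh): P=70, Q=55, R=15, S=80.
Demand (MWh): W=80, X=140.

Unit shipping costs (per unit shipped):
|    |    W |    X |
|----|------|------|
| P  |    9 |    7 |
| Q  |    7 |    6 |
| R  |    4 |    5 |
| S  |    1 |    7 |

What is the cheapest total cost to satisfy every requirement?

An optimal shipping plan:
  P to X: 70 × 7 = 490
  Q to X: 55 × 6 = 330
  R to X: 15 × 5 = 75
  S to W: 80 × 1 = 80
Total = 490 + 330 + 75 + 80 = 975.

975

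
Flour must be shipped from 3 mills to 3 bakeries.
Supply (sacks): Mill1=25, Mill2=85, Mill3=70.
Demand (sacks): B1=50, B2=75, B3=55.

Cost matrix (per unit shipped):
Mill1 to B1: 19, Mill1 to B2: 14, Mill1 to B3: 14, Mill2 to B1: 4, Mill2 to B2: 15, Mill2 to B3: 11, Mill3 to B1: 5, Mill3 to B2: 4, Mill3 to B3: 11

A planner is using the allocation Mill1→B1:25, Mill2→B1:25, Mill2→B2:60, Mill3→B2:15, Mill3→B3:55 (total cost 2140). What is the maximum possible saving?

Current plan cost = 25·19 + 25·4 + 60·15 + 15·4 + 55·11 = 2140.
Optimal plan:
  Mill1 to B2: 5 sacks
  Mill1 to B3: 20 sacks
  Mill2 to B1: 50 sacks
  Mill2 to B3: 35 sacks
  Mill3 to B2: 70 sacks
Optimal cost = 1215.
Saving = 2140 − 1215 = 925.

925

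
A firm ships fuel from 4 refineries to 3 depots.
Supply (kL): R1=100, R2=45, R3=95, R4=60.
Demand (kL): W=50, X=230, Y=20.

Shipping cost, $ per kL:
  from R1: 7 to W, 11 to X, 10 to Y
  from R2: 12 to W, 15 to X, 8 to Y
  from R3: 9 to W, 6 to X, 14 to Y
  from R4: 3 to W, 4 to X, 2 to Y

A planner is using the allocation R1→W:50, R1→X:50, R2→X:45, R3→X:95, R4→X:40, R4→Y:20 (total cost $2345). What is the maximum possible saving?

Current plan cost = 50·7 + 50·11 + 45·15 + 95·6 + 40·4 + 20·2 = $2345.
Optimal plan:
  R1–W: 50 × $7 = $350
  R1–X: 50 × $11 = $550
  R2–X: 25 × $15 = $375
  R2–Y: 20 × $8 = $160
  R3–X: 95 × $6 = $570
  R4–X: 60 × $4 = $240
Optimal cost = $2245.
Saving = 2345 − 2245 = $100.

100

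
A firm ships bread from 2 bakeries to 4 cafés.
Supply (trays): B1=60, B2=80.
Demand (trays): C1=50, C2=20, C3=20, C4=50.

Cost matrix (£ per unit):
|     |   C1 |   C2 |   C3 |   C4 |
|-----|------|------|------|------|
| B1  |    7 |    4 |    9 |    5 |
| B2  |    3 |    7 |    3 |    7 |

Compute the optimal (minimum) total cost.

A cheapest plan:
  B1→C2: 20 trays
  B1→C4: 40 trays
  B2→C1: 50 trays
  B2→C3: 20 trays
  B2→C4: 10 trays
Total cost = £560.
(Supply check: B1 ships 60; B2 ships 80.)

560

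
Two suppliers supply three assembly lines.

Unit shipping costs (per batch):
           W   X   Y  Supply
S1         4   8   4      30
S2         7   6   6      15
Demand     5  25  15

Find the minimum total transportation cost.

An optimal shipping plan:
  S1 to W: 5 × 4 = 20
  S1 to X: 10 × 8 = 80
  S1 to Y: 15 × 4 = 60
  S2 to X: 15 × 6 = 90
Total = 20 + 80 + 60 + 90 = 250.

250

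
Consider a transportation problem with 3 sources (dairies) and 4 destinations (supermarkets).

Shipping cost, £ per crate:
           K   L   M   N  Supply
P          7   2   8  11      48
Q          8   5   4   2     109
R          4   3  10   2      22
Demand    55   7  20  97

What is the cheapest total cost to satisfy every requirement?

631

An optimal shipping plan:
  P–K: 41 × £7 = £287
  P–L: 7 × £2 = £14
  Q–M: 20 × £4 = £80
  Q–N: 89 × £2 = £178
  R–K: 14 × £4 = £56
  R–N: 8 × £2 = £16
Total = 287 + 14 + 80 + 178 + 56 + 16 = £631.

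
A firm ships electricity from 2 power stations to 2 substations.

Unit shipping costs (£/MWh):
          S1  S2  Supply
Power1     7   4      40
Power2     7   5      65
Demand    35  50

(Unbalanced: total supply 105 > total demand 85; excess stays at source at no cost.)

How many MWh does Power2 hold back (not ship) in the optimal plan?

An optimal plan:
  Power1–S2: 40 × £4 = £160
  Power2–S1: 35 × £7 = £245
  Power2–S2: 10 × £5 = £50
Total cost = £455.
Power2 ships 45 of its 65, leaving 20.

20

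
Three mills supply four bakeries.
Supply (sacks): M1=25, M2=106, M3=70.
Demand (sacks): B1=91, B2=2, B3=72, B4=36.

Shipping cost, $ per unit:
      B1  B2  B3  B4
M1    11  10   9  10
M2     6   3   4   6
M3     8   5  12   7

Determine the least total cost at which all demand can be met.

1285

An optimal shipping plan:
  M1->B4: 25 sacks
  M2->B1: 32 sacks
  M2->B2: 2 sacks
  M2->B3: 72 sacks
  M3->B1: 59 sacks
  M3->B4: 11 sacks
Total cost = $1285.
(Supply check: M1 ships 25; M2 ships 106; M3 ships 70.)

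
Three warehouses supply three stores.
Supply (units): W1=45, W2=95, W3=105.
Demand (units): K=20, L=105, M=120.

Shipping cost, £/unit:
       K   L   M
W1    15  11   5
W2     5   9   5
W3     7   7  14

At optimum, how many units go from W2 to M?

75

Solving gives:
  W1 to M: 45 × £5 = £225
  W2 to K: 20 × £5 = £100
  W2 to M: 75 × £5 = £375
  W3 to L: 105 × £7 = £735
Total cost = £1435.
So W2→M carries 75 units.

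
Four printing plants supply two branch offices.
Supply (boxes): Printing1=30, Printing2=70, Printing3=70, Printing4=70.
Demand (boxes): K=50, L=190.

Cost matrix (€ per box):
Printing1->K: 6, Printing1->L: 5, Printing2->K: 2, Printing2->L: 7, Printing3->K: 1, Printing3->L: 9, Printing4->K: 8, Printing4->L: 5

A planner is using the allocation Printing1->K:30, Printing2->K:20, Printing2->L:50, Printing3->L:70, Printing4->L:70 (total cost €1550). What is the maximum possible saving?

330

Current plan cost = 30·6 + 20·2 + 50·7 + 70·9 + 70·5 = €1550.
Optimal plan:
  Printing1–L: 30 × €5 = €150
  Printing2–L: 70 × €7 = €490
  Printing3–K: 50 × €1 = €50
  Printing3–L: 20 × €9 = €180
  Printing4–L: 70 × €5 = €350
Optimal cost = €1220.
Saving = 1550 − 1220 = €330.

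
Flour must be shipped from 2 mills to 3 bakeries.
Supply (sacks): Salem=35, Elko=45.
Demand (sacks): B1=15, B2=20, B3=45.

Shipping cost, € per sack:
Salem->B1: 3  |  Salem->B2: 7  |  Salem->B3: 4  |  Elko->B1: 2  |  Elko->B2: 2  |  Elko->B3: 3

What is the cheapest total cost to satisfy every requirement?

240

An optimal shipping plan:
  Salem→B1: 15 sacks
  Salem→B3: 20 sacks
  Elko→B2: 20 sacks
  Elko→B3: 25 sacks
Total cost = €240.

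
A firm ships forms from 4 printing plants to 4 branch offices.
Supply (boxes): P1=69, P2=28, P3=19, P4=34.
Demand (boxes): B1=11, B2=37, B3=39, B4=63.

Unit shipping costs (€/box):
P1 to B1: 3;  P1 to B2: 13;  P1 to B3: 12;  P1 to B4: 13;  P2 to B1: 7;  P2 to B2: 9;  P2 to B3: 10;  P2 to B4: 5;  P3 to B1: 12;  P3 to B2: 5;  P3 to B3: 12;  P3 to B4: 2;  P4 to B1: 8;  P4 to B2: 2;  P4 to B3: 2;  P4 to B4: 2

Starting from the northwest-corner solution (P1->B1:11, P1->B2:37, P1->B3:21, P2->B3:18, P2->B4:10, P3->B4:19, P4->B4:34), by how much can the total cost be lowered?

Current plan cost = 11·3 + 37·13 + 21·12 + 18·10 + 10·5 + 19·2 + 34·2 = €1102.
Optimal plan:
  P1→B1: 11 × €3 = €33
  P1→B2: 3 × €13 = €39
  P1→B3: 39 × €12 = €468
  P1→B4: 16 × €13 = €208
  P2→B4: 28 × €5 = €140
  P3→B4: 19 × €2 = €38
  P4→B2: 34 × €2 = €68
Optimal cost = €994.
Saving = 1102 − 994 = €108.

108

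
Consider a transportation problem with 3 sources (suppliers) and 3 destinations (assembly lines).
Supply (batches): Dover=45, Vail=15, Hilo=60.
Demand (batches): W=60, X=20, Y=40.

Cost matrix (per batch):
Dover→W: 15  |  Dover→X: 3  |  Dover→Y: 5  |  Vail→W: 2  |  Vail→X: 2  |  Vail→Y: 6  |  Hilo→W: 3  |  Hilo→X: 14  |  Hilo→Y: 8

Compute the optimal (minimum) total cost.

Optimal allocation:
  Dover–X: 5 × 3 = 15
  Dover–Y: 40 × 5 = 200
  Vail–X: 15 × 2 = 30
  Hilo–W: 60 × 3 = 180
Total = 15 + 200 + 30 + 180 = 425.

425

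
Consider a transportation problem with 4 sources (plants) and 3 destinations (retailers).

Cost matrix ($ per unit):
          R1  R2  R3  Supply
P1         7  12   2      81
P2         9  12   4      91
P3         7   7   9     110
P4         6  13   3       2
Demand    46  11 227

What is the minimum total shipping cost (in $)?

One minimum-cost allocation:
  P1–R3: 81 units
  P2–R3: 91 units
  P3–R1: 46 units
  P3–R2: 11 units
  P3–R3: 53 units
  P4–R3: 2 units
Total cost = $1408.

1408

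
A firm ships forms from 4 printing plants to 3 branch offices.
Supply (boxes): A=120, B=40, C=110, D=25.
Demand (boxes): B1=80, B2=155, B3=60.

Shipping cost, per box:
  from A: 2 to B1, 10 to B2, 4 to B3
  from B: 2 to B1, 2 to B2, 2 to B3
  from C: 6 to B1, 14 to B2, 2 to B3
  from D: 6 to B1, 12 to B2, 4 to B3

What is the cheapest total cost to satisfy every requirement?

Optimal allocation:
  A–B1: 30 × 2 = 60
  A–B2: 90 × 10 = 900
  B–B2: 40 × 2 = 80
  C–B1: 50 × 6 = 300
  C–B3: 60 × 2 = 120
  D–B2: 25 × 12 = 300
Total = 60 + 900 + 80 + 300 + 120 + 300 = 1760.
(Supply check: A ships 120; B ships 40; C ships 110; D ships 25.)

1760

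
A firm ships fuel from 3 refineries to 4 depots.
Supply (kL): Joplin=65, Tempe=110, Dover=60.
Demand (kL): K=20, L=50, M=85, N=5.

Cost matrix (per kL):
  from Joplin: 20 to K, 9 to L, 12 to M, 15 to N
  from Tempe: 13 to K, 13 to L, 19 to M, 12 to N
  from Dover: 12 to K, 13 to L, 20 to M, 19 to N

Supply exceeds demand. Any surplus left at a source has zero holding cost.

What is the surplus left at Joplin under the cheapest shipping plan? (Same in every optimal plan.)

An optimal plan:
  Joplin->M: 65 × 12 = 780
  Tempe->L: 50 × 13 = 650
  Tempe->M: 20 × 19 = 380
  Tempe->N: 5 × 12 = 60
  Dover->K: 20 × 12 = 240
Total cost = 2110.
Joplin ships 65 of its 65, leaving 0.

0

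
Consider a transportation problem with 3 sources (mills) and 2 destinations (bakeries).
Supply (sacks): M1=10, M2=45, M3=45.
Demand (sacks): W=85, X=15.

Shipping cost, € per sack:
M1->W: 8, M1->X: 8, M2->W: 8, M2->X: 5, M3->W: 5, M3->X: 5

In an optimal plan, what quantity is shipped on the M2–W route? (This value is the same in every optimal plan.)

30

The minimum-cost plan:
  M1–W: 10 × €8 = €80
  M2–W: 30 × €8 = €240
  M2–X: 15 × €5 = €75
  M3–W: 45 × €5 = €225
Total cost = €620.
So M2→W carries 30 sacks.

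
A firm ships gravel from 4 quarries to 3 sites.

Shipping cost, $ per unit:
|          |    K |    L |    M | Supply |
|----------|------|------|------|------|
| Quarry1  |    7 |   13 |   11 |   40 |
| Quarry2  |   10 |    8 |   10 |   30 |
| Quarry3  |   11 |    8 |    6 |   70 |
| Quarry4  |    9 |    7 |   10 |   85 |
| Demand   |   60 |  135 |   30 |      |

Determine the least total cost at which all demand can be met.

Optimal allocation:
  Quarry1->K: 40 truckloads
  Quarry2->K: 20 truckloads
  Quarry2->L: 10 truckloads
  Quarry3->L: 40 truckloads
  Quarry3->M: 30 truckloads
  Quarry4->L: 85 truckloads
Total cost = $1655.

1655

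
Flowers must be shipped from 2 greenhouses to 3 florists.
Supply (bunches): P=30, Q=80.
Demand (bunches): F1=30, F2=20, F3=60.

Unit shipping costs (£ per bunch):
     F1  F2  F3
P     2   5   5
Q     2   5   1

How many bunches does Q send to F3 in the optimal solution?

60

Solving gives:
  P to F1: 30 × £2 = £60
  Q to F2: 20 × £5 = £100
  Q to F3: 60 × £1 = £60
Total cost = £220.
So Q→F3 carries 60 bunches.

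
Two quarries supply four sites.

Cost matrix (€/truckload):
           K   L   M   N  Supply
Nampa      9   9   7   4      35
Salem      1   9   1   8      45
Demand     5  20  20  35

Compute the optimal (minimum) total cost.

345

An optimal shipping plan:
  Nampa->N: 35 truckloads
  Salem->K: 5 truckloads
  Salem->L: 20 truckloads
  Salem->M: 20 truckloads
Total cost = €345.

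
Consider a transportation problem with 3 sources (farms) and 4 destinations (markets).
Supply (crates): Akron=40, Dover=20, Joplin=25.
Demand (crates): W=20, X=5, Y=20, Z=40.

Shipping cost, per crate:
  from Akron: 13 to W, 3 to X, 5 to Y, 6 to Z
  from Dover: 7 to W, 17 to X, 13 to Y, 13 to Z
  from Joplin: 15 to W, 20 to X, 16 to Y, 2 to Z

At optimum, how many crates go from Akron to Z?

The minimum-cost plan:
  Akron->X: 5 × 3 = 15
  Akron->Y: 20 × 5 = 100
  Akron->Z: 15 × 6 = 90
  Dover->W: 20 × 7 = 140
  Joplin->Z: 25 × 2 = 50
Total cost = 395.
So Akron→Z carries 15 crates.

15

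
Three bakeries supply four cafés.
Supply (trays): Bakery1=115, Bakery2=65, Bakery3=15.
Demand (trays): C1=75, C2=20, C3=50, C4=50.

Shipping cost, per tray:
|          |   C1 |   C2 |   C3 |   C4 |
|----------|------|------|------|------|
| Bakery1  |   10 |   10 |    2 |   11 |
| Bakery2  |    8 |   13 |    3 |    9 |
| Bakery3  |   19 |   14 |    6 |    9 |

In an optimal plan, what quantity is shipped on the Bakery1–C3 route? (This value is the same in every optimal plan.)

Optimal shipments:
  Bakery1→C1: 10 trays
  Bakery1→C2: 20 trays
  Bakery1→C3: 50 trays
  Bakery1→C4: 35 trays
  Bakery2→C1: 65 trays
  Bakery3→C4: 15 trays
Total cost = 1440.
So Bakery1→C3 carries 50 trays.

50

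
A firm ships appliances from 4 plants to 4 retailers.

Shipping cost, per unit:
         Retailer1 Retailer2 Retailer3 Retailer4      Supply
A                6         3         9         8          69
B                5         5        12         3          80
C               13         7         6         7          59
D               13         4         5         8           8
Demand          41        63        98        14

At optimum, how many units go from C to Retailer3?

Solving gives:
  A→Retailer2: 38 × 3 = 114
  A→Retailer3: 31 × 9 = 279
  B→Retailer1: 41 × 5 = 205
  B→Retailer2: 25 × 5 = 125
  B→Retailer4: 14 × 3 = 42
  C→Retailer3: 59 × 6 = 354
  D→Retailer3: 8 × 5 = 40
Total cost = 1159.
So C→Retailer3 carries 59 units.

59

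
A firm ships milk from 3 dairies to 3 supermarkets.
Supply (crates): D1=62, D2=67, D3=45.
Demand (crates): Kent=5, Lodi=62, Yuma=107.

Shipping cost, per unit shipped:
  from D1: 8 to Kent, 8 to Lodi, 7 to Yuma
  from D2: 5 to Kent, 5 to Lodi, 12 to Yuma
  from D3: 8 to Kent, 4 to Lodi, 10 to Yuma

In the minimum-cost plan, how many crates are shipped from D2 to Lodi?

62

Optimal shipments:
  D1–Yuma: 62 crates
  D2–Kent: 5 crates
  D2–Lodi: 62 crates
  D3–Yuma: 45 crates
Total cost = 1219.
So D2→Lodi carries 62 crates.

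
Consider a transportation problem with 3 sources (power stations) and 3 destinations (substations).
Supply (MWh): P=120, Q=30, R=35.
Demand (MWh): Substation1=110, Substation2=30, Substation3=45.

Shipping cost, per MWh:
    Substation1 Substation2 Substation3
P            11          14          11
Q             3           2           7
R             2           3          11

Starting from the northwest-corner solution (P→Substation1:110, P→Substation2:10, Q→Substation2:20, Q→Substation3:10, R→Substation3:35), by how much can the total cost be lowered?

Current plan cost = 110·11 + 10·14 + 20·2 + 10·7 + 35·11 = 1845.
Optimal plan:
  P–Substation1: 75 × 11 = 825
  P–Substation3: 45 × 11 = 495
  Q–Substation2: 30 × 2 = 60
  R–Substation1: 35 × 2 = 70
Optimal cost = 1450.
Saving = 1845 − 1450 = 395.

395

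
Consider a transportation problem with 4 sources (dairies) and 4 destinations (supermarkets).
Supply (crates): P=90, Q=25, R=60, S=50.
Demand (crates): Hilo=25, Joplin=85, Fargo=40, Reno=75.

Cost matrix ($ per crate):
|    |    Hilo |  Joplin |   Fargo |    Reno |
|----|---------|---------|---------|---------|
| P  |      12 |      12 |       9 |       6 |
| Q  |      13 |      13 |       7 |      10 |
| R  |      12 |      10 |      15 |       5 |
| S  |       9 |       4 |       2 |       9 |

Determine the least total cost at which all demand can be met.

One minimum-cost allocation:
  P→Hilo: 25 × $12 = $300
  P→Reno: 65 × $6 = $390
  Q→Fargo: 25 × $7 = $175
  R→Joplin: 50 × $10 = $500
  R→Reno: 10 × $5 = $50
  S→Joplin: 35 × $4 = $140
  S→Fargo: 15 × $2 = $30
Total = 300 + 390 + 175 + 500 + 50 + 140 + 30 = $1585.
(Supply check: P ships 90; Q ships 25; R ships 60; S ships 50.)

1585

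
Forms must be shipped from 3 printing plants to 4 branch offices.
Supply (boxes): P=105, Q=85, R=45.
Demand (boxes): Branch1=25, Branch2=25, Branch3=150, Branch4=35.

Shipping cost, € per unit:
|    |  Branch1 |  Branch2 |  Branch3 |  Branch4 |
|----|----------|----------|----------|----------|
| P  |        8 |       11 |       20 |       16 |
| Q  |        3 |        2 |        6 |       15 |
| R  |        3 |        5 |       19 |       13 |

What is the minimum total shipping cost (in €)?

2595

A cheapest plan:
  P to Branch1: 5 × €8 = €40
  P to Branch3: 65 × €20 = €1300
  P to Branch4: 35 × €16 = €560
  Q to Branch3: 85 × €6 = €510
  R to Branch1: 20 × €3 = €60
  R to Branch2: 25 × €5 = €125
Total = 40 + 1300 + 560 + 510 + 60 + 125 = €2595.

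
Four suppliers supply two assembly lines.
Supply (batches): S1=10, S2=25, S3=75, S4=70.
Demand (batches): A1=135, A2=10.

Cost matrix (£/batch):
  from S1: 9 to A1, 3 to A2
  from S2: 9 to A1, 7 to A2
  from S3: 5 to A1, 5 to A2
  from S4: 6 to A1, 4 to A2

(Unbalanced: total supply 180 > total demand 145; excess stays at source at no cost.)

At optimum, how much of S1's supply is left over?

0

Minimum-cost shipments:
  S1 to A2: 10 × £3 = £30
  S3 to A1: 75 × £5 = £375
  S4 to A1: 60 × £6 = £360
Total cost = £765.
S1 ships 10 of its 10, leaving 0.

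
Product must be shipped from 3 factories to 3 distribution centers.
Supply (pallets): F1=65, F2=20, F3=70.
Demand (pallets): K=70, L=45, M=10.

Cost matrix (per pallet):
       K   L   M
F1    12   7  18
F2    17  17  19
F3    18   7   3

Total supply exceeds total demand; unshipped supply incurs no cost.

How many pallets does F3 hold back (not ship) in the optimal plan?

An optimal plan:
  F1 to K: 65 × 12 = 780
  F2 to K: 5 × 17 = 85
  F3 to L: 45 × 7 = 315
  F3 to M: 10 × 3 = 30
Total cost = 1210.
F3 ships 55 of its 70, leaving 15.

15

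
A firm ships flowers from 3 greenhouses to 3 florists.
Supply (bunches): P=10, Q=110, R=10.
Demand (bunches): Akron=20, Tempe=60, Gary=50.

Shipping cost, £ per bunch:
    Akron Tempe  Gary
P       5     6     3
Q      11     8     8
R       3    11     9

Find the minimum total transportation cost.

960

An optimal shipping plan:
  P–Akron: 10 × £5 = £50
  Q–Tempe: 60 × £8 = £480
  Q–Gary: 50 × £8 = £400
  R–Akron: 10 × £3 = £30
Total = 50 + 480 + 400 + 30 = £960.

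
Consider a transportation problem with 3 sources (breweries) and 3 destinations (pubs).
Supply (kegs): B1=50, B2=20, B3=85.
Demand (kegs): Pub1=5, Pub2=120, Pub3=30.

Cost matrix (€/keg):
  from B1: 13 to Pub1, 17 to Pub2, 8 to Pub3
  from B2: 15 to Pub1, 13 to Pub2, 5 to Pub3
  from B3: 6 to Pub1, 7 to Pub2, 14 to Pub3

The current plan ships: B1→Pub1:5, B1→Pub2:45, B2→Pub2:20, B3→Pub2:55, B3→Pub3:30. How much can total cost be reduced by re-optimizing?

Current plan cost = 5·13 + 45·17 + 20·13 + 55·7 + 30·14 = €1895.
Optimal plan:
  B1–Pub1: 5 kegs
  B1–Pub2: 15 kegs
  B1–Pub3: 30 kegs
  B2–Pub2: 20 kegs
  B3–Pub2: 85 kegs
Optimal cost = €1415.
Saving = 1895 − 1415 = €480.

480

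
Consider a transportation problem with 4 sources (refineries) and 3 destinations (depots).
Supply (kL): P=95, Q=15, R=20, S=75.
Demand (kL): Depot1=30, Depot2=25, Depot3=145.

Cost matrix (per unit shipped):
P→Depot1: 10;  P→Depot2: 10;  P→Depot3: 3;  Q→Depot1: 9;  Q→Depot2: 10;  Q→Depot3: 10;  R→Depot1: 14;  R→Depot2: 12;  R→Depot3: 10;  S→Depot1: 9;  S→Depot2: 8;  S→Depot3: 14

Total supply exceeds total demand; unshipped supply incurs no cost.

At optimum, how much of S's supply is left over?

5

An optimal plan:
  P to Depot3: 95 × 3 = 285
  Q to Depot3: 15 × 10 = 150
  R to Depot3: 20 × 10 = 200
  S to Depot1: 30 × 9 = 270
  S to Depot2: 25 × 8 = 200
  S to Depot3: 15 × 14 = 210
Total cost = 1315.
S ships 70 of its 75, leaving 5.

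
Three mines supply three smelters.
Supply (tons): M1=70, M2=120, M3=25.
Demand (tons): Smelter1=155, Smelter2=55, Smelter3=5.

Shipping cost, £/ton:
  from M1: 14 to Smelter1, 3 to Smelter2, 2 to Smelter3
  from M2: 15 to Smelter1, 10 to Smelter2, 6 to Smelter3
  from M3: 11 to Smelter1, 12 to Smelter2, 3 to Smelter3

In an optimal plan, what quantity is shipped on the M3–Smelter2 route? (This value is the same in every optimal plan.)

Solving gives:
  M1→Smelter1: 10 × £14 = £140
  M1→Smelter2: 55 × £3 = £165
  M1→Smelter3: 5 × £2 = £10
  M2→Smelter1: 120 × £15 = £1800
  M3→Smelter1: 25 × £11 = £275
Total cost = £2390.
The route M3→Smelter2 is not used.

0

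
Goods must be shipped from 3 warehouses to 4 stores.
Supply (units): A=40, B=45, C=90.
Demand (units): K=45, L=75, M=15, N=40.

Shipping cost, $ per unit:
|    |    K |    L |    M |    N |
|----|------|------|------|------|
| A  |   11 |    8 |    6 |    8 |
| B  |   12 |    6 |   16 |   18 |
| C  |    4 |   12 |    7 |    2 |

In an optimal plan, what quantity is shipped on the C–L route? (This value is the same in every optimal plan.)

0

Optimal shipments:
  A to L: 30 × $8 = $240
  A to M: 10 × $6 = $60
  B to L: 45 × $6 = $270
  C to K: 45 × $4 = $180
  C to M: 5 × $7 = $35
  C to N: 40 × $2 = $80
Total cost = $865.
The route C→L is not used.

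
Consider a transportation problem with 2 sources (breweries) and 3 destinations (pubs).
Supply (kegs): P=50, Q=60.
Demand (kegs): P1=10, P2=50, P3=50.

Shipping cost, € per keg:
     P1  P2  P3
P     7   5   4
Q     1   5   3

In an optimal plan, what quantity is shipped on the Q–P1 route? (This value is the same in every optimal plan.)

10

The minimum-cost plan:
  P to P2: 50 kegs
  Q to P1: 10 kegs
  Q to P3: 50 kegs
Total cost = €410.
So Q→P1 carries 10 kegs.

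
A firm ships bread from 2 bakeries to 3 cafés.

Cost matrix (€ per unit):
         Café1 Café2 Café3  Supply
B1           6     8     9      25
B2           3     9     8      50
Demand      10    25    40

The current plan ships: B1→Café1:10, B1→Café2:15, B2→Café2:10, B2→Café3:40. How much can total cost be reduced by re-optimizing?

Current plan cost = 10·6 + 15·8 + 10·9 + 40·8 = €590.
Optimal plan:
  B1->Café2: 25 × €8 = €200
  B2->Café1: 10 × €3 = €30
  B2->Café3: 40 × €8 = €320
Optimal cost = €550.
Saving = 590 − 550 = €40.

40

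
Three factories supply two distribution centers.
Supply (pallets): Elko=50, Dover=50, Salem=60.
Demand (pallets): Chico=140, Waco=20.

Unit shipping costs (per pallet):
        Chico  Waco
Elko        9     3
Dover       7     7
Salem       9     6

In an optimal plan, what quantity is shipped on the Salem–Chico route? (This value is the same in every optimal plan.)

The minimum-cost plan:
  Elko to Chico: 30 × 9 = 270
  Elko to Waco: 20 × 3 = 60
  Dover to Chico: 50 × 7 = 350
  Salem to Chico: 60 × 9 = 540
Total cost = 1220.
So Salem→Chico carries 60 pallets.

60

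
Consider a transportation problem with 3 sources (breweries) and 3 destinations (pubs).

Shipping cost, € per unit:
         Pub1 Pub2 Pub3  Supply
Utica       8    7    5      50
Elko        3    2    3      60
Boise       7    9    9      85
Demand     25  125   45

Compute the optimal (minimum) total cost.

1095

An optimal shipping plan:
  Utica–Pub2: 5 × €7 = €35
  Utica–Pub3: 45 × €5 = €225
  Elko–Pub2: 60 × €2 = €120
  Boise–Pub1: 25 × €7 = €175
  Boise–Pub2: 60 × €9 = €540
Total = 35 + 225 + 120 + 175 + 540 = €1095.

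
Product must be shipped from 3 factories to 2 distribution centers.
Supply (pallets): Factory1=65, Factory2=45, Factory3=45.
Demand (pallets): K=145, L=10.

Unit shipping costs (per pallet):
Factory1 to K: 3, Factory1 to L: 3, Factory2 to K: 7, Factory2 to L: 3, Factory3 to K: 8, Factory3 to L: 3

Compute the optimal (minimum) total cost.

820

One minimum-cost allocation:
  Factory1→K: 65 × 3 = 195
  Factory2→K: 45 × 7 = 315
  Factory3→K: 35 × 8 = 280
  Factory3→L: 10 × 3 = 30
Total = 195 + 315 + 280 + 30 = 820.
(Supply check: Factory1 ships 65; Factory2 ships 45; Factory3 ships 45.)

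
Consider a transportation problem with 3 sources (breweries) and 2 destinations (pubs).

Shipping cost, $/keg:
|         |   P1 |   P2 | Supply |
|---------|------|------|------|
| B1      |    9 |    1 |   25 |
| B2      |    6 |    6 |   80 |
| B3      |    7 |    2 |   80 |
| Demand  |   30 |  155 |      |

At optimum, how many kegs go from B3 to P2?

80

Optimal shipments:
  B1->P2: 25 × $1 = $25
  B2->P1: 30 × $6 = $180
  B2->P2: 50 × $6 = $300
  B3->P2: 80 × $2 = $160
Total cost = $665.
So B3→P2 carries 80 kegs.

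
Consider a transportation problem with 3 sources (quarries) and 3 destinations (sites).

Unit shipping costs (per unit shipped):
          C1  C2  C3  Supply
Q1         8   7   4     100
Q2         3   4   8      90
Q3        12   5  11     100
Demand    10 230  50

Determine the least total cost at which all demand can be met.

1400

Optimal allocation:
  Q1->C2: 50 truckloads
  Q1->C3: 50 truckloads
  Q2->C1: 10 truckloads
  Q2->C2: 80 truckloads
  Q3->C2: 100 truckloads
Total cost = 1400.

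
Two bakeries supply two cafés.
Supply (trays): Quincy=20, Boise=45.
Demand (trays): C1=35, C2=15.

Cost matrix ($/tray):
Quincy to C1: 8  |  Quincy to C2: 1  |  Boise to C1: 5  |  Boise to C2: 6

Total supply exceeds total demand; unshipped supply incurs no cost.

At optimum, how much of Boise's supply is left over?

10

Minimum-cost shipments:
  Quincy→C2: 15 × $1 = $15
  Boise→C1: 35 × $5 = $175
Total cost = $190.
Boise ships 35 of its 45, leaving 10.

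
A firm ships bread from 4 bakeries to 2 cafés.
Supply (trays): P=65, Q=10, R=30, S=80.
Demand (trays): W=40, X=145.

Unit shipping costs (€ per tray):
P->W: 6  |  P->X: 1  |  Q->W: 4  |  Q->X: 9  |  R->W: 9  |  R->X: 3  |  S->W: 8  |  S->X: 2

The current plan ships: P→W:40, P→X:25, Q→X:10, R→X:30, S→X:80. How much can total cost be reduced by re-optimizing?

Current plan cost = 40·6 + 25·1 + 10·9 + 30·3 + 80·2 = €605.
Optimal plan:
  P to W: 30 × €6 = €180
  P to X: 35 × €1 = €35
  Q to W: 10 × €4 = €40
  R to X: 30 × €3 = €90
  S to X: 80 × €2 = €160
Optimal cost = €505.
Saving = 605 − 505 = €100.

100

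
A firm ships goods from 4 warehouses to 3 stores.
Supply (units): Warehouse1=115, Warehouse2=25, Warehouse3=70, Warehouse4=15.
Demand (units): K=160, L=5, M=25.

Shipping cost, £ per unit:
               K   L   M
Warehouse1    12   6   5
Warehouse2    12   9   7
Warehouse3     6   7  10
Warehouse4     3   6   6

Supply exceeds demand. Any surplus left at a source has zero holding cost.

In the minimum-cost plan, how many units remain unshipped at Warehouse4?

Minimum-cost shipments:
  Warehouse1–K: 75 × £12 = £900
  Warehouse1–L: 5 × £6 = £30
  Warehouse1–M: 25 × £5 = £125
  Warehouse3–K: 70 × £6 = £420
  Warehouse4–K: 15 × £3 = £45
Total cost = £1520.
Warehouse4 ships 15 of its 15, leaving 0.

0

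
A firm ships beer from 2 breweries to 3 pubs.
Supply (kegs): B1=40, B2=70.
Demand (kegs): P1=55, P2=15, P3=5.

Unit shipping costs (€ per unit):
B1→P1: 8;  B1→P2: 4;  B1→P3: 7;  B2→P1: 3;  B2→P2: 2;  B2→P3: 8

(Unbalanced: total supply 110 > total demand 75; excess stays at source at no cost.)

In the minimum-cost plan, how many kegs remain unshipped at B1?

35

Minimum-cost shipments:
  B1–P3: 5 × €7 = €35
  B2–P1: 55 × €3 = €165
  B2–P2: 15 × €2 = €30
Total cost = €230.
B1 ships 5 of its 40, leaving 35.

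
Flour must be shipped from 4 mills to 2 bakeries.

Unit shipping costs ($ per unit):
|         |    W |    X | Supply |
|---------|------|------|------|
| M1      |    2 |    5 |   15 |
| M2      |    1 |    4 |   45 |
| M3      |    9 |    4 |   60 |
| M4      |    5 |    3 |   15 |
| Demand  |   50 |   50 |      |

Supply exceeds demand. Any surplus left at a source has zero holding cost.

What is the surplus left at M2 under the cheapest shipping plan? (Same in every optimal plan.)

An optimal plan:
  M1–W: 5 sacks
  M2–W: 45 sacks
  M3–X: 35 sacks
  M4–X: 15 sacks
Total cost = $240.
M2 ships 45 of its 45, leaving 0.

0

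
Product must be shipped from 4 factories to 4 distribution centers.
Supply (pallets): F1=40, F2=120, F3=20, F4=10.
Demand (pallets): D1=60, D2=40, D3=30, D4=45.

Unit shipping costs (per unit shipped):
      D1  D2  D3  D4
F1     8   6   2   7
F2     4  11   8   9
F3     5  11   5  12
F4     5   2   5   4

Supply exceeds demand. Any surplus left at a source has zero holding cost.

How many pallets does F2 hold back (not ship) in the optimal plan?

Minimum-cost shipments:
  F1–D2: 30 pallets
  F1–D3: 10 pallets
  F2–D1: 60 pallets
  F2–D4: 45 pallets
  F3–D3: 20 pallets
  F4–D2: 10 pallets
Total cost = 965.
F2 ships 105 of its 120, leaving 15.

15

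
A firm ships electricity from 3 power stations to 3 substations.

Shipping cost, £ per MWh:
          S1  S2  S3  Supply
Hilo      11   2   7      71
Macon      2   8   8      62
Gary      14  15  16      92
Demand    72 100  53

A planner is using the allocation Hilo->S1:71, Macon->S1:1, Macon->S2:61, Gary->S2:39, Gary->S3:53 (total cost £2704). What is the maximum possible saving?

Current plan cost = 71·11 + 1·2 + 61·8 + 39·15 + 53·16 = £2704.
Optimal plan:
  Hilo–S2: 71 × £2 = £142
  Macon–S1: 62 × £2 = £124
  Gary–S1: 10 × £14 = £140
  Gary–S2: 29 × £15 = £435
  Gary–S3: 53 × £16 = £848
Optimal cost = £1689.
Saving = 2704 − 1689 = £1015.

1015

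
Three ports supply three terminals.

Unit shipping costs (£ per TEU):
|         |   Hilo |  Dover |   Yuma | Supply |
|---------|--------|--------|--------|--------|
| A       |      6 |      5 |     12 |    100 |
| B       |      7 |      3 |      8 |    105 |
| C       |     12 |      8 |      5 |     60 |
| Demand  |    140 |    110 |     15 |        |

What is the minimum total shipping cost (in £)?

One minimum-cost allocation:
  A→Hilo: 100 × £6 = £600
  B→Dover: 105 × £3 = £315
  C→Hilo: 40 × £12 = £480
  C→Dover: 5 × £8 = £40
  C→Yuma: 15 × £5 = £75
Total = 600 + 315 + 480 + 40 + 75 = £1510.

1510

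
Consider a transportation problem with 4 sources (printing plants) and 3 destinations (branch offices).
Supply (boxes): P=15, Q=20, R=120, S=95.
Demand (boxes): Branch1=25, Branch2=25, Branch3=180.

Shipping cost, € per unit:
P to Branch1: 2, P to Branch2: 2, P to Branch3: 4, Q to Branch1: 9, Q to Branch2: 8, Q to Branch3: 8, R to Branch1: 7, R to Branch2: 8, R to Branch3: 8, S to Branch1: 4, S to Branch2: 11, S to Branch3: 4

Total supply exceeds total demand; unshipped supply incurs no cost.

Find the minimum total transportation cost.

1345

One minimum-cost allocation:
  P→Branch2: 15 × €2 = €30
  R→Branch1: 25 × €7 = €175
  R→Branch2: 10 × €8 = €80
  R→Branch3: 85 × €8 = €680
  S→Branch3: 95 × €4 = €380
Total = 30 + 175 + 80 + 680 + 380 = €1345.
(Supply check: P ships 15; Q ships 0; R ships 120; S ships 95.)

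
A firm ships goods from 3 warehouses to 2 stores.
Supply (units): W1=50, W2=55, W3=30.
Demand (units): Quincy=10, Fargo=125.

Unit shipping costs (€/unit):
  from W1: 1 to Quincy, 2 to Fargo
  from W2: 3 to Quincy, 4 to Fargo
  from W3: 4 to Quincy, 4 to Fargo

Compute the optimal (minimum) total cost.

430

A cheapest plan:
  W1->Quincy: 10 × €1 = €10
  W1->Fargo: 40 × €2 = €80
  W2->Fargo: 55 × €4 = €220
  W3->Fargo: 30 × €4 = €120
Total = 10 + 80 + 220 + 120 = €430.
(Supply check: W1 ships 50; W2 ships 55; W3 ships 30.)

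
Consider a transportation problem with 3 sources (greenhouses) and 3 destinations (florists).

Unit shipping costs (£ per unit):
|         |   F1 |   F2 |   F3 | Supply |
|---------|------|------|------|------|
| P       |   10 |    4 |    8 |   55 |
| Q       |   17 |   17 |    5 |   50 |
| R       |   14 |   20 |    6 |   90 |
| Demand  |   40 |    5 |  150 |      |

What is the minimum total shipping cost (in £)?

1290

A cheapest plan:
  P–F1: 40 bunches
  P–F2: 5 bunches
  P–F3: 10 bunches
  Q–F3: 50 bunches
  R–F3: 90 bunches
Total cost = £1290.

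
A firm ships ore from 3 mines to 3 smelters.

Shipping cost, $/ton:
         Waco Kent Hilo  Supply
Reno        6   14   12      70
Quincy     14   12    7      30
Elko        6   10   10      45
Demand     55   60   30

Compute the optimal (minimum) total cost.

1200

A cheapest plan:
  Reno→Waco: 55 × $6 = $330
  Reno→Kent: 15 × $14 = $210
  Quincy→Hilo: 30 × $7 = $210
  Elko→Kent: 45 × $10 = $450
Total = 330 + 210 + 210 + 450 = $1200.
(Supply check: Reno ships 70; Quincy ships 30; Elko ships 45.)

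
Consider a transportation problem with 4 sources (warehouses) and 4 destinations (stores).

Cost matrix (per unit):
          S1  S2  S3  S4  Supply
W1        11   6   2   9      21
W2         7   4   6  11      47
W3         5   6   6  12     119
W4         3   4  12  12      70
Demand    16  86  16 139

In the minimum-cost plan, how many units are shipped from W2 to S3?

0

The minimum-cost plan:
  W1 to S3: 16 × 2 = 32
  W1 to S4: 5 × 9 = 45
  W2 to S2: 32 × 4 = 128
  W2 to S4: 15 × 11 = 165
  W3 to S4: 119 × 12 = 1428
  W4 to S1: 16 × 3 = 48
  W4 to S2: 54 × 4 = 216
Total cost = 2062.
The route W2→S3 is not used.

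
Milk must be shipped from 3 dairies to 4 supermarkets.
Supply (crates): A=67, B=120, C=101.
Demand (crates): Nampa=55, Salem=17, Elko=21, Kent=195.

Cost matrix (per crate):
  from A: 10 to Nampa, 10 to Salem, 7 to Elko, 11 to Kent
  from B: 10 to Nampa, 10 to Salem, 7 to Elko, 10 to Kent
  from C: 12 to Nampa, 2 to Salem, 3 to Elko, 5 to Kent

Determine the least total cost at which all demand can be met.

2261

An optimal shipping plan:
  A->Nampa: 46 crates
  A->Elko: 21 crates
  B->Nampa: 9 crates
  B->Kent: 111 crates
  C->Salem: 17 crates
  C->Kent: 84 crates
Total cost = 2261.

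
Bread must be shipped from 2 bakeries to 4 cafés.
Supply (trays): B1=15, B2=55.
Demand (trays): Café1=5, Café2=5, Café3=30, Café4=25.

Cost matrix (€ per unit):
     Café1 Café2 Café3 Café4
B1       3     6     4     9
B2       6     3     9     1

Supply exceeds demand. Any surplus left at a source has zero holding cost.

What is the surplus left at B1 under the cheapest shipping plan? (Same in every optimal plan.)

0

Minimum-cost shipments:
  B1 to Café3: 15 × €4 = €60
  B2 to Café1: 5 × €6 = €30
  B2 to Café2: 5 × €3 = €15
  B2 to Café3: 15 × €9 = €135
  B2 to Café4: 25 × €1 = €25
Total cost = €265.
B1 ships 15 of its 15, leaving 0.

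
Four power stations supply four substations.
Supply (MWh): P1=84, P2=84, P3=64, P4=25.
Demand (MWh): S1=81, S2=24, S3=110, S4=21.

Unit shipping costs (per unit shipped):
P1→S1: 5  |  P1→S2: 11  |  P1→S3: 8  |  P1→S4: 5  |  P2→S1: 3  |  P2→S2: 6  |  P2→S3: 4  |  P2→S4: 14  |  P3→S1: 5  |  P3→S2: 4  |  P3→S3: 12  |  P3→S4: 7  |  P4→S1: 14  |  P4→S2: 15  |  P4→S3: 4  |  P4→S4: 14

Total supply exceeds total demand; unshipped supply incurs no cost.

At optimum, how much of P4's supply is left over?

0

Minimum-cost shipments:
  P1→S1: 62 × 5 = 310
  P1→S3: 1 × 8 = 8
  P1→S4: 21 × 5 = 105
  P2→S3: 84 × 4 = 336
  P3→S1: 19 × 5 = 95
  P3→S2: 24 × 4 = 96
  P4→S3: 25 × 4 = 100
Total cost = 1050.
P4 ships 25 of its 25, leaving 0.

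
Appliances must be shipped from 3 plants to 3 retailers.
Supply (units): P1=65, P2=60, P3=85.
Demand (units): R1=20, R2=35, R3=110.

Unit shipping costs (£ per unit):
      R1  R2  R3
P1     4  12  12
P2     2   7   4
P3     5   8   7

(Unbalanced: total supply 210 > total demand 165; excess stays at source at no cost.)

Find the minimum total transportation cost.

950

An optimal shipping plan:
  P1 to R1: 20 units
  P2 to R3: 60 units
  P3 to R2: 35 units
  P3 to R3: 50 units
Total cost = £950.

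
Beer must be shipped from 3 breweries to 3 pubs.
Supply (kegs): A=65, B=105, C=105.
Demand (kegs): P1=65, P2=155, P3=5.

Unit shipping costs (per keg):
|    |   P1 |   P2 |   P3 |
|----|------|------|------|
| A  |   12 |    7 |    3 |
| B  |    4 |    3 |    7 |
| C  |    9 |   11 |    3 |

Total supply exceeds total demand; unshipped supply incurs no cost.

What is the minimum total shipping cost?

A cheapest plan:
  A→P2: 65 × 7 = 455
  B→P1: 15 × 4 = 60
  B→P2: 90 × 3 = 270
  C→P1: 50 × 9 = 450
  C→P3: 5 × 3 = 15
Total = 455 + 60 + 270 + 450 + 15 = 1250.

1250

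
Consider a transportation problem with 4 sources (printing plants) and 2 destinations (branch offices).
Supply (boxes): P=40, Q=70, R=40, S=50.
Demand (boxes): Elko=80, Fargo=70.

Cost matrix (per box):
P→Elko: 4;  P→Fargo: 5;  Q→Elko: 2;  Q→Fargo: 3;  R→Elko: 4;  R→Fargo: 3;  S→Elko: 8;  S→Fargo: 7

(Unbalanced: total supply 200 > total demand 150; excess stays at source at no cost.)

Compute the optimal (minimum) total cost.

One minimum-cost allocation:
  P to Elko: 10 × 4 = 40
  P to Fargo: 30 × 5 = 150
  Q to Elko: 70 × 2 = 140
  R to Fargo: 40 × 3 = 120
Total = 40 + 150 + 140 + 120 = 450.
(Supply check: P ships 40; Q ships 70; R ships 40; S ships 0.)

450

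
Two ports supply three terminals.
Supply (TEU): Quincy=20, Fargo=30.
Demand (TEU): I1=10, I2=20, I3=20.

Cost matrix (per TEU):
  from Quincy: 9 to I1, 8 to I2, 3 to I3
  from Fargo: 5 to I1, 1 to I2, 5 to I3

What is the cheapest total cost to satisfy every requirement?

130

One minimum-cost allocation:
  Quincy->I3: 20 TEU
  Fargo->I1: 10 TEU
  Fargo->I2: 20 TEU
Total cost = 130.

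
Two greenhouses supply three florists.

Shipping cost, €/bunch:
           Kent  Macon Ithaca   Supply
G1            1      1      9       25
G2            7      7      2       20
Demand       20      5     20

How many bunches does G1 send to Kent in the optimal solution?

Optimal shipments:
  G1->Kent: 20 × €1 = €20
  G1->Macon: 5 × €1 = €5
  G2->Ithaca: 20 × €2 = €40
Total cost = €65.
So G1→Kent carries 20 bunches.

20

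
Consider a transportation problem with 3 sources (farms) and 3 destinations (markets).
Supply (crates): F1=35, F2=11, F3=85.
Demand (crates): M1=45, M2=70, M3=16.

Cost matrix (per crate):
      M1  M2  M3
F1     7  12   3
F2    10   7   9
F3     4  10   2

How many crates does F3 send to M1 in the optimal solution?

45

Optimal shipments:
  F1 to M2: 19 × 12 = 228
  F1 to M3: 16 × 3 = 48
  F2 to M2: 11 × 7 = 77
  F3 to M1: 45 × 4 = 180
  F3 to M2: 40 × 10 = 400
Total cost = 933.
So F3→M1 carries 45 crates.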